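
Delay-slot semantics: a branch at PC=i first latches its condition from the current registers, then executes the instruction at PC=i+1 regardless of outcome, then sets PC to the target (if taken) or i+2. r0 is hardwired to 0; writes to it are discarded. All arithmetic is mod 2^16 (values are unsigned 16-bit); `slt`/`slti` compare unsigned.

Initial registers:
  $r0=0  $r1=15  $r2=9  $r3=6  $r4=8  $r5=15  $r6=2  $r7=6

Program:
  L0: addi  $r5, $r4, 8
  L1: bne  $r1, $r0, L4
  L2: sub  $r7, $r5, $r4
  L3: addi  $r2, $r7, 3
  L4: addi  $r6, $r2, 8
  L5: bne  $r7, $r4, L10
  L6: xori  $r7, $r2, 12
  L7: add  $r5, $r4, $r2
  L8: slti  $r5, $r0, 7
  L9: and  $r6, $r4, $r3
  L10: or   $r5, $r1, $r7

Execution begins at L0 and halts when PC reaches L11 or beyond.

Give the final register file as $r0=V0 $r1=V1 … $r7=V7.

  step pc=0: addi  $r5, $r4, 8  regs=(0,15,9,6,8,16,2,6)
  step pc=1: bne  $r1, $r0, L4  cond=T  regs=(0,15,9,6,8,16,2,6)
  step pc=2: sub  $r7, $r5, $r4  regs=(0,15,9,6,8,16,2,8)
  step pc=4: addi  $r6, $r2, 8  regs=(0,15,9,6,8,16,17,8)
  step pc=5: bne  $r7, $r4, L10  cond=F  regs=(0,15,9,6,8,16,17,8)
  step pc=6: xori  $r7, $r2, 12  regs=(0,15,9,6,8,16,17,5)
  step pc=7: add  $r5, $r4, $r2  regs=(0,15,9,6,8,17,17,5)
  step pc=8: slti  $r5, $r0, 7  regs=(0,15,9,6,8,1,17,5)
  step pc=9: and  $r6, $r4, $r3  regs=(0,15,9,6,8,1,0,5)
  step pc=10: or   $r5, $r1, $r7  regs=(0,15,9,6,8,15,0,5)

$r0=0 $r1=15 $r2=9 $r3=6 $r4=8 $r5=15 $r6=0 $r7=5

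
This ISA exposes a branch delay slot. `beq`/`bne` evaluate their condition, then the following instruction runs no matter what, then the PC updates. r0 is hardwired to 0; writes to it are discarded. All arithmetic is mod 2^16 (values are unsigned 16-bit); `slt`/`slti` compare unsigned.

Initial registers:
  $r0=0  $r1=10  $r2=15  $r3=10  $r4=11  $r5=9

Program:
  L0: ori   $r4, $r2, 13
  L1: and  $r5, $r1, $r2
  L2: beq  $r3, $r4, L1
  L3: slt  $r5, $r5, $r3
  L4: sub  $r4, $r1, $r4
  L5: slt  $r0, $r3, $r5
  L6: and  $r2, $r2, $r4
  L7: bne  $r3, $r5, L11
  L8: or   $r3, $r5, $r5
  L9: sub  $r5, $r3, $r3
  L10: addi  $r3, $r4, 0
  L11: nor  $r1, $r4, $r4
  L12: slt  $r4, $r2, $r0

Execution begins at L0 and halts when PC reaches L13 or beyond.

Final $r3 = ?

0

#0 ori   $r4, $r2, 13 ; 0/10/15/10/15/9
#1 and  $r5, $r1, $r2 ; 0/10/15/10/15/10
#2 beq  $r3, $r4, L1 ; 0/10/15/10/15/10 ; →fallthru
#3 slt  $r5, $r5, $r3 ; 0/10/15/10/15/0
#4 sub  $r4, $r1, $r4 ; 0/10/15/10/65531/0
#5 slt  $r0, $r3, $r5 ; 0/10/15/10/65531/0
#6 and  $r2, $r2, $r4 ; 0/10/11/10/65531/0
#7 bne  $r3, $r5, L11 ; 0/10/11/10/65531/0 ; →target
#8 or   $r3, $r5, $r5 ; 0/10/11/0/65531/0
#11 nor  $r1, $r4, $r4 ; 0/4/11/0/65531/0
#12 slt  $r4, $r2, $r0 ; 0/4/11/0/0/0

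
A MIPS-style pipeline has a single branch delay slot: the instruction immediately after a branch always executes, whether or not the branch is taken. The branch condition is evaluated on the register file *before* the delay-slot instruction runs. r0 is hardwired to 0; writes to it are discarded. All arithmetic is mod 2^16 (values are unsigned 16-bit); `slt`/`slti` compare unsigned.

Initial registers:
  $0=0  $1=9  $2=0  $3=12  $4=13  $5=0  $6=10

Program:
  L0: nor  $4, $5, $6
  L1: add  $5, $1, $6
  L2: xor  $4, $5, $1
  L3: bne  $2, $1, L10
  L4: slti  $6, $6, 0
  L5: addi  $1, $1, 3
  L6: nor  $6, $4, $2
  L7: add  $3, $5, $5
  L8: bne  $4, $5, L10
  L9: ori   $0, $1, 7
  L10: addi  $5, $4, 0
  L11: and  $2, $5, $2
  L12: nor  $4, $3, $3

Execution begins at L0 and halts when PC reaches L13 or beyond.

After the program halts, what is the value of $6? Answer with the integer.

#0 nor  $4, $5, $6 ; 0/9/0/12/65525/0/10
#1 add  $5, $1, $6 ; 0/9/0/12/65525/19/10
#2 xor  $4, $5, $1 ; 0/9/0/12/26/19/10
#3 bne  $2, $1, L10 ; 0/9/0/12/26/19/10 ; →target
#4 slti  $6, $6, 0 ; 0/9/0/12/26/19/0
#10 addi  $5, $4, 0 ; 0/9/0/12/26/26/0
#11 and  $2, $5, $2 ; 0/9/0/12/26/26/0
#12 nor  $4, $3, $3 ; 0/9/0/12/65523/26/0

0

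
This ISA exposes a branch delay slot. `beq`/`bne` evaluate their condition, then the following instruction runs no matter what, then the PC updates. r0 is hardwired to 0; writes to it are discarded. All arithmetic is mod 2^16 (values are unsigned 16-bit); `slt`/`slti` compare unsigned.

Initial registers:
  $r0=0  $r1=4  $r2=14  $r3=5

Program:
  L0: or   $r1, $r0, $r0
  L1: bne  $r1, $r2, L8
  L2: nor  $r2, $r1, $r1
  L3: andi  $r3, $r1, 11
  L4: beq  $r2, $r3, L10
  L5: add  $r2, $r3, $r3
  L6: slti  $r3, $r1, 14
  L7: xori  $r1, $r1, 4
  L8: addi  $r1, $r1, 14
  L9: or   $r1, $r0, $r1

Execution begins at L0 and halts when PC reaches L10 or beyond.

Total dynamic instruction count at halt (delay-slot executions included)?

5

PC=0  or   $r1, $r0, $r0     | $r0=0 $r1=0 $r2=14 $r3=5
PC=1  bne  $r1, $r2, L8      | $r0=0 $r1=0 $r2=14 $r3=5  [TAKEN]
PC=2  nor  $r2, $r1, $r1     | $r0=0 $r1=0 $r2=65535 $r3=5
PC=8  addi  $r1, $r1, 14     | $r0=0 $r1=14 $r2=65535 $r3=5
PC=9  or   $r1, $r0, $r1     | $r0=0 $r1=14 $r2=65535 $r3=5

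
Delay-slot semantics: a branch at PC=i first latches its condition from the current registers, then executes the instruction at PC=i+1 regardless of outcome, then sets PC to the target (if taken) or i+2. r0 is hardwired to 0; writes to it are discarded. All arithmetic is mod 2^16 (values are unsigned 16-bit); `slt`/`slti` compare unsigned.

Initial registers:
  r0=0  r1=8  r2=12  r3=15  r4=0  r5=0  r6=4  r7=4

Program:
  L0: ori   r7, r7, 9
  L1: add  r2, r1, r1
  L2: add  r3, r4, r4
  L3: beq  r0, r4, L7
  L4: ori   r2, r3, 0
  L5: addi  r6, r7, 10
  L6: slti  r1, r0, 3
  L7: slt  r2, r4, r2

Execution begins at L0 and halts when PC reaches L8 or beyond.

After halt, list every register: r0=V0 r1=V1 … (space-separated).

[0] ori   r7, r7, 9  →  {r0:0, r1:8, r2:12, r3:15, r4:0, r5:0, r6:4, r7:13}
[1] add  r2, r1, r1  →  {r0:0, r1:8, r2:16, r3:15, r4:0, r5:0, r6:4, r7:13}
[2] add  r3, r4, r4  →  {r0:0, r1:8, r2:16, r3:0, r4:0, r5:0, r6:4, r7:13}
[3] beq  r0, r4, L7  →  {r0:0, r1:8, r2:16, r3:0, r4:0, r5:0, r6:4, r7:13}  ⟨branch taken⟩
[4] ori   r2, r3, 0  →  {r0:0, r1:8, r2:0, r3:0, r4:0, r5:0, r6:4, r7:13}
[7] slt  r2, r4, r2  →  {r0:0, r1:8, r2:0, r3:0, r4:0, r5:0, r6:4, r7:13}

r0=0 r1=8 r2=0 r3=0 r4=0 r5=0 r6=4 r7=13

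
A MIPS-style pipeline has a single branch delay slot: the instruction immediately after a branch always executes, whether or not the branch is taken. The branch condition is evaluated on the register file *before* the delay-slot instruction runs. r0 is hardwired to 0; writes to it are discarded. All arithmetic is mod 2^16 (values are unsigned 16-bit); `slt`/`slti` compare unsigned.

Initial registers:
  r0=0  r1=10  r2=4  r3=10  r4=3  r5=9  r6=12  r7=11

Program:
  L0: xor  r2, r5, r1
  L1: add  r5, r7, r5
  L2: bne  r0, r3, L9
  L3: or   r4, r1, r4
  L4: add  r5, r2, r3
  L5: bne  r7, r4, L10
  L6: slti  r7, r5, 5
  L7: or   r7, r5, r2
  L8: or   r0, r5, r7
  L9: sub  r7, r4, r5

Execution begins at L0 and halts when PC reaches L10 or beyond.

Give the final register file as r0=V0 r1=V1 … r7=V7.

r0=0 r1=10 r2=3 r3=10 r4=11 r5=20 r6=12 r7=65527

#0 xor  r2, r5, r1 ; 0/10/3/10/3/9/12/11
#1 add  r5, r7, r5 ; 0/10/3/10/3/20/12/11
#2 bne  r0, r3, L9 ; 0/10/3/10/3/20/12/11 ; →target
#3 or   r4, r1, r4 ; 0/10/3/10/11/20/12/11
#9 sub  r7, r4, r5 ; 0/10/3/10/11/20/12/65527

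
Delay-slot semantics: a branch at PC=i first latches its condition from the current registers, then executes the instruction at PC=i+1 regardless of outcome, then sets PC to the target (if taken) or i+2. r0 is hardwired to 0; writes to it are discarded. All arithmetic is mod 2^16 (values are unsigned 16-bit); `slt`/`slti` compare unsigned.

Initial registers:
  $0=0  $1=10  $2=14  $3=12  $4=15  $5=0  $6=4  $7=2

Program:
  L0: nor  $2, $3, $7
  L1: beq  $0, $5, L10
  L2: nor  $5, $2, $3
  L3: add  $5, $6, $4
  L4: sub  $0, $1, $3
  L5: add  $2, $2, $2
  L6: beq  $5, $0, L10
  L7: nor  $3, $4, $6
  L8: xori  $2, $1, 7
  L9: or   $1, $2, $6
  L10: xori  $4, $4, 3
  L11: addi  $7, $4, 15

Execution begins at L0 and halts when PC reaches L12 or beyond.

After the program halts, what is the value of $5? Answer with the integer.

  step pc=0: nor  $2, $3, $7  regs=(0,10,65521,12,15,0,4,2)
  step pc=1: beq  $0, $5, L10  cond=T  regs=(0,10,65521,12,15,0,4,2)
  step pc=2: nor  $5, $2, $3  regs=(0,10,65521,12,15,2,4,2)
  step pc=10: xori  $4, $4, 3  regs=(0,10,65521,12,12,2,4,2)
  step pc=11: addi  $7, $4, 15  regs=(0,10,65521,12,12,2,4,27)

2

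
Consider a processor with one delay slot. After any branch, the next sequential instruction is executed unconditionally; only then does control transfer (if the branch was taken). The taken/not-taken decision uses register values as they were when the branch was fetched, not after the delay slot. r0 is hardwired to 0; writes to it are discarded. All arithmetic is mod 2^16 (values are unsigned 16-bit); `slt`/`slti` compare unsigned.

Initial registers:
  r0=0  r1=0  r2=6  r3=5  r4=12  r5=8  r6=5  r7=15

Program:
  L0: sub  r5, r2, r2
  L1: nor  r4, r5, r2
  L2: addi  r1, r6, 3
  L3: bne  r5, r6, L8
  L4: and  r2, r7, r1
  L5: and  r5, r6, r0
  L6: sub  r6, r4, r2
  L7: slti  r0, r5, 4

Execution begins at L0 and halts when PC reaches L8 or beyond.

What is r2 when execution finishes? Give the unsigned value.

8

PC=0  sub  r5, r2, r2        | r0=0 r1=0 r2=6 r3=5 r4=12 r5=0 r6=5 r7=15
PC=1  nor  r4, r5, r2        | r0=0 r1=0 r2=6 r3=5 r4=65529 r5=0 r6=5 r7=15
PC=2  addi  r1, r6, 3        | r0=0 r1=8 r2=6 r3=5 r4=65529 r5=0 r6=5 r7=15
PC=3  bne  r5, r6, L8        | r0=0 r1=8 r2=6 r3=5 r4=65529 r5=0 r6=5 r7=15  [TAKEN]
PC=4  and  r2, r7, r1        | r0=0 r1=8 r2=8 r3=5 r4=65529 r5=0 r6=5 r7=15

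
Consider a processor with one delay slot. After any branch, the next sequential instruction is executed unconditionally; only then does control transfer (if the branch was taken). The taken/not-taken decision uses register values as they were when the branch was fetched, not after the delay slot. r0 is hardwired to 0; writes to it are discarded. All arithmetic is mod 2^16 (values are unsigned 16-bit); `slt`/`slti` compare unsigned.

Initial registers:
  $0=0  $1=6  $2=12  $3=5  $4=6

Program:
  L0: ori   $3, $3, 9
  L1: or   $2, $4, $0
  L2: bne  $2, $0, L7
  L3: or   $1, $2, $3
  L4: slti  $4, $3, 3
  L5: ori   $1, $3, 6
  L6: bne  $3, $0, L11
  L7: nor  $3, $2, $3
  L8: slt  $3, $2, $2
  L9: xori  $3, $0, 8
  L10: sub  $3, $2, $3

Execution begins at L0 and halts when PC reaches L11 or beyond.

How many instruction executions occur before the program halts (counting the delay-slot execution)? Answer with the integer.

8

PC=0  ori   $3, $3, 9        | $0=0 $1=6 $2=12 $3=13 $4=6
PC=1  or   $2, $4, $0        | $0=0 $1=6 $2=6 $3=13 $4=6
PC=2  bne  $2, $0, L7        | $0=0 $1=6 $2=6 $3=13 $4=6  [TAKEN]
PC=3  or   $1, $2, $3        | $0=0 $1=15 $2=6 $3=13 $4=6
PC=7  nor  $3, $2, $3        | $0=0 $1=15 $2=6 $3=65520 $4=6
PC=8  slt  $3, $2, $2        | $0=0 $1=15 $2=6 $3=0 $4=6
PC=9  xori  $3, $0, 8        | $0=0 $1=15 $2=6 $3=8 $4=6
PC=10 sub  $3, $2, $3        | $0=0 $1=15 $2=6 $3=65534 $4=6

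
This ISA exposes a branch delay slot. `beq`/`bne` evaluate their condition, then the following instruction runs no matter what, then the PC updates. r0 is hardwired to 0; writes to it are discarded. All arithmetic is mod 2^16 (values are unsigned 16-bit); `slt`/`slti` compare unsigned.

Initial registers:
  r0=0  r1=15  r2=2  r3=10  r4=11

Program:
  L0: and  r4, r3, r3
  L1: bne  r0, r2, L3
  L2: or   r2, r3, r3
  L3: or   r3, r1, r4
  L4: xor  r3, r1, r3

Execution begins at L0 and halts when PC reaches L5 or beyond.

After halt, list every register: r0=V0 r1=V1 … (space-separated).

[0] and  r4, r3, r3  →  {r0:0, r1:15, r2:2, r3:10, r4:10}
[1] bne  r0, r2, L3  →  {r0:0, r1:15, r2:2, r3:10, r4:10}  ⟨branch taken⟩
[2] or   r2, r3, r3  →  {r0:0, r1:15, r2:10, r3:10, r4:10}
[3] or   r3, r1, r4  →  {r0:0, r1:15, r2:10, r3:15, r4:10}
[4] xor  r3, r1, r3  →  {r0:0, r1:15, r2:10, r3:0, r4:10}

r0=0 r1=15 r2=10 r3=0 r4=10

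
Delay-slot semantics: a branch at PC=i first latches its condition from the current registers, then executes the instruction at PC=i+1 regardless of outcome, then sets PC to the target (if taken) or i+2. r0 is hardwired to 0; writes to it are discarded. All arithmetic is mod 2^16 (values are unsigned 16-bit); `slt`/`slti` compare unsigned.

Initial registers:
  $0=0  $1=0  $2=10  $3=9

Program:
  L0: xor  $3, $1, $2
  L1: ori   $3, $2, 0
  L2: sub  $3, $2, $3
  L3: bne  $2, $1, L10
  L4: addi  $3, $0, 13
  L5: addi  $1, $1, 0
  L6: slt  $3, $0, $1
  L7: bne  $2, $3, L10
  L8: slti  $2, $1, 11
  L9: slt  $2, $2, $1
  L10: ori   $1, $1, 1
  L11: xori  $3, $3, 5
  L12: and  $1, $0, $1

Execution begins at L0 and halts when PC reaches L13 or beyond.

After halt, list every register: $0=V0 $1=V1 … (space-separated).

[0] xor  $3, $1, $2  →  {$0:0, $1:0, $2:10, $3:10}
[1] ori   $3, $2, 0  →  {$0:0, $1:0, $2:10, $3:10}
[2] sub  $3, $2, $3  →  {$0:0, $1:0, $2:10, $3:0}
[3] bne  $2, $1, L10  →  {$0:0, $1:0, $2:10, $3:0}  ⟨branch taken⟩
[4] addi  $3, $0, 13  →  {$0:0, $1:0, $2:10, $3:13}
[10] ori   $1, $1, 1  →  {$0:0, $1:1, $2:10, $3:13}
[11] xori  $3, $3, 5  →  {$0:0, $1:1, $2:10, $3:8}
[12] and  $1, $0, $1  →  {$0:0, $1:0, $2:10, $3:8}

$0=0 $1=0 $2=10 $3=8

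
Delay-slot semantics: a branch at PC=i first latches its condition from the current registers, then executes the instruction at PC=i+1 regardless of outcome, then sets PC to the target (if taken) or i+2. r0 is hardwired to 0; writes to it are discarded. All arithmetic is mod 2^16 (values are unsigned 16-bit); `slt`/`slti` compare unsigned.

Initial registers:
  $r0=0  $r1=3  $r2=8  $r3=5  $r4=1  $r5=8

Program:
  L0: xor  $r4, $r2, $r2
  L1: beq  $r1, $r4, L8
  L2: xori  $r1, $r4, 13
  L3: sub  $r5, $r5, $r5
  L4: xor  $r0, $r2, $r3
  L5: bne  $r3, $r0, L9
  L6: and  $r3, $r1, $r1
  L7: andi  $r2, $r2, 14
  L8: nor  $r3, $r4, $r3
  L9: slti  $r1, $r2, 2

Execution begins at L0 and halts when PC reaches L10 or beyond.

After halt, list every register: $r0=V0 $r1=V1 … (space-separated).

$r0=0 $r1=0 $r2=8 $r3=13 $r4=0 $r5=0

#0 xor  $r4, $r2, $r2 ; 0/3/8/5/0/8
#1 beq  $r1, $r4, L8 ; 0/3/8/5/0/8 ; →fallthru
#2 xori  $r1, $r4, 13 ; 0/13/8/5/0/8
#3 sub  $r5, $r5, $r5 ; 0/13/8/5/0/0
#4 xor  $r0, $r2, $r3 ; 0/13/8/5/0/0
#5 bne  $r3, $r0, L9 ; 0/13/8/5/0/0 ; →target
#6 and  $r3, $r1, $r1 ; 0/13/8/13/0/0
#9 slti  $r1, $r2, 2 ; 0/0/8/13/0/0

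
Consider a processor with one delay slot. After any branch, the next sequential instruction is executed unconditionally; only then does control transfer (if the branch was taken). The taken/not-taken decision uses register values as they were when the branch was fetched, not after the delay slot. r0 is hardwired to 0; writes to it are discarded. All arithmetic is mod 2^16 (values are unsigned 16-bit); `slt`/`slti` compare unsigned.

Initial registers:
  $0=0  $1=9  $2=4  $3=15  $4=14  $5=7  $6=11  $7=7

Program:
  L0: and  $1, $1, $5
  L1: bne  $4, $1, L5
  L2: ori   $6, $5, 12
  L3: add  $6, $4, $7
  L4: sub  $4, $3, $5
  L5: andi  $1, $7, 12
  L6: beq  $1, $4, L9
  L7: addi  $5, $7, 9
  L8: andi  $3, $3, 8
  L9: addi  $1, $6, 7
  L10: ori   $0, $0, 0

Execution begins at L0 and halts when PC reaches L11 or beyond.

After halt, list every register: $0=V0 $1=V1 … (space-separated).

$0=0 $1=22 $2=4 $3=8 $4=14 $5=16 $6=15 $7=7

  step pc=0: and  $1, $1, $5  regs=(0,1,4,15,14,7,11,7)
  step pc=1: bne  $4, $1, L5  cond=T  regs=(0,1,4,15,14,7,11,7)
  step pc=2: ori   $6, $5, 12  regs=(0,1,4,15,14,7,15,7)
  step pc=5: andi  $1, $7, 12  regs=(0,4,4,15,14,7,15,7)
  step pc=6: beq  $1, $4, L9  cond=F  regs=(0,4,4,15,14,7,15,7)
  step pc=7: addi  $5, $7, 9  regs=(0,4,4,15,14,16,15,7)
  step pc=8: andi  $3, $3, 8  regs=(0,4,4,8,14,16,15,7)
  step pc=9: addi  $1, $6, 7  regs=(0,22,4,8,14,16,15,7)
  step pc=10: ori   $0, $0, 0  regs=(0,22,4,8,14,16,15,7)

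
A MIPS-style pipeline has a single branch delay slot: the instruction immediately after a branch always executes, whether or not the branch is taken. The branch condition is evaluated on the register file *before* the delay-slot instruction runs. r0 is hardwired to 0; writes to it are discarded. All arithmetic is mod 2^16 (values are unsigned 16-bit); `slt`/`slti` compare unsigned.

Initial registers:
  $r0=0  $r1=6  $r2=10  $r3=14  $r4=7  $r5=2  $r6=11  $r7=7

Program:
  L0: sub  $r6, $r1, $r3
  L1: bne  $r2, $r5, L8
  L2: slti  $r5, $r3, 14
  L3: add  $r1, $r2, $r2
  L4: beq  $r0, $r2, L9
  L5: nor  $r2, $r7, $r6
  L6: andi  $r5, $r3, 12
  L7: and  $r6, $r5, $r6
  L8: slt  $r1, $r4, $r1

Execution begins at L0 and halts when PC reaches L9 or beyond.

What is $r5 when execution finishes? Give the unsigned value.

#0 sub  $r6, $r1, $r3 ; 0/6/10/14/7/2/65528/7
#1 bne  $r2, $r5, L8 ; 0/6/10/14/7/2/65528/7 ; →target
#2 slti  $r5, $r3, 14 ; 0/6/10/14/7/0/65528/7
#8 slt  $r1, $r4, $r1 ; 0/0/10/14/7/0/65528/7

0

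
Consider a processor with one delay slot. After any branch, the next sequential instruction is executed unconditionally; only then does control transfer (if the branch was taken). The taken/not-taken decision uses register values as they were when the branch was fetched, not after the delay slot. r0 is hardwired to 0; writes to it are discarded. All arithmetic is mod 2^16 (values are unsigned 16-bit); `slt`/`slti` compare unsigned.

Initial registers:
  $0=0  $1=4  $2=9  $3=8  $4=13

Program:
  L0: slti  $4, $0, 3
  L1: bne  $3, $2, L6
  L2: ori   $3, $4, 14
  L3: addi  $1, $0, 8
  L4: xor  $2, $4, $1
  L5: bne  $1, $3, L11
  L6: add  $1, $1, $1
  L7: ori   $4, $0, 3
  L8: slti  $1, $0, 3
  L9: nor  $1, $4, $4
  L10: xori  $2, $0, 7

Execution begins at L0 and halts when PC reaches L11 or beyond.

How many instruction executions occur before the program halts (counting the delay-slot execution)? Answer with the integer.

[0] slti  $4, $0, 3  →  {$0:0, $1:4, $2:9, $3:8, $4:1}
[1] bne  $3, $2, L6  →  {$0:0, $1:4, $2:9, $3:8, $4:1}  ⟨branch taken⟩
[2] ori   $3, $4, 14  →  {$0:0, $1:4, $2:9, $3:15, $4:1}
[6] add  $1, $1, $1  →  {$0:0, $1:8, $2:9, $3:15, $4:1}
[7] ori   $4, $0, 3  →  {$0:0, $1:8, $2:9, $3:15, $4:3}
[8] slti  $1, $0, 3  →  {$0:0, $1:1, $2:9, $3:15, $4:3}
[9] nor  $1, $4, $4  →  {$0:0, $1:65532, $2:9, $3:15, $4:3}
[10] xori  $2, $0, 7  →  {$0:0, $1:65532, $2:7, $3:15, $4:3}

8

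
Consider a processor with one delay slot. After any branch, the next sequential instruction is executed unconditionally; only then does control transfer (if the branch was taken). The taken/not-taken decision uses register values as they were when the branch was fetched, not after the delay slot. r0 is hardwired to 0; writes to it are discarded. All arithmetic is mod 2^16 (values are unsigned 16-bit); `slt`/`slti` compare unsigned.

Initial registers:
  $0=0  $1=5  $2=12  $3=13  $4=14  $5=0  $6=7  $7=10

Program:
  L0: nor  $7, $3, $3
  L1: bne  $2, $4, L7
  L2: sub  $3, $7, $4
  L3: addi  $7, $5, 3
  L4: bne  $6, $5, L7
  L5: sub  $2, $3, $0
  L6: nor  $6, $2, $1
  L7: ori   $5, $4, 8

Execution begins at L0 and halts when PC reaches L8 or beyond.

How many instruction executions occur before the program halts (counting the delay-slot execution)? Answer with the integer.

[0] nor  $7, $3, $3  →  {$0:0, $1:5, $2:12, $3:13, $4:14, $5:0, $6:7, $7:65522}
[1] bne  $2, $4, L7  →  {$0:0, $1:5, $2:12, $3:13, $4:14, $5:0, $6:7, $7:65522}  ⟨branch taken⟩
[2] sub  $3, $7, $4  →  {$0:0, $1:5, $2:12, $3:65508, $4:14, $5:0, $6:7, $7:65522}
[7] ori   $5, $4, 8  →  {$0:0, $1:5, $2:12, $3:65508, $4:14, $5:14, $6:7, $7:65522}

4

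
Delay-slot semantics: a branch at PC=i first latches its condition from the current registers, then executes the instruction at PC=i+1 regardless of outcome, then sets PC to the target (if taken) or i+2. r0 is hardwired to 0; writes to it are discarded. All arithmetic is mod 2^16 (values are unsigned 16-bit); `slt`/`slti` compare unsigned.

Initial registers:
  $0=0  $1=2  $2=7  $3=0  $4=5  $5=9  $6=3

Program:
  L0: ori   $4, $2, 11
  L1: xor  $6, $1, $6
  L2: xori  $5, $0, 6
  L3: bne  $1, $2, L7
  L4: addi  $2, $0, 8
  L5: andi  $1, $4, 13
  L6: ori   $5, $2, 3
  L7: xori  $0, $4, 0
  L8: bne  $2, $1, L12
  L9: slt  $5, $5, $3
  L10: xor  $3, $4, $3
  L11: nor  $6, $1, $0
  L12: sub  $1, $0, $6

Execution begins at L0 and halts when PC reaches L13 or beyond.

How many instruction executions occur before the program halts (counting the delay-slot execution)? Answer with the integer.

9

  step pc=0: ori   $4, $2, 11  regs=(0,2,7,0,15,9,3)
  step pc=1: xor  $6, $1, $6  regs=(0,2,7,0,15,9,1)
  step pc=2: xori  $5, $0, 6  regs=(0,2,7,0,15,6,1)
  step pc=3: bne  $1, $2, L7  cond=T  regs=(0,2,7,0,15,6,1)
  step pc=4: addi  $2, $0, 8  regs=(0,2,8,0,15,6,1)
  step pc=7: xori  $0, $4, 0  regs=(0,2,8,0,15,6,1)
  step pc=8: bne  $2, $1, L12  cond=T  regs=(0,2,8,0,15,6,1)
  step pc=9: slt  $5, $5, $3  regs=(0,2,8,0,15,0,1)
  step pc=12: sub  $1, $0, $6  regs=(0,65535,8,0,15,0,1)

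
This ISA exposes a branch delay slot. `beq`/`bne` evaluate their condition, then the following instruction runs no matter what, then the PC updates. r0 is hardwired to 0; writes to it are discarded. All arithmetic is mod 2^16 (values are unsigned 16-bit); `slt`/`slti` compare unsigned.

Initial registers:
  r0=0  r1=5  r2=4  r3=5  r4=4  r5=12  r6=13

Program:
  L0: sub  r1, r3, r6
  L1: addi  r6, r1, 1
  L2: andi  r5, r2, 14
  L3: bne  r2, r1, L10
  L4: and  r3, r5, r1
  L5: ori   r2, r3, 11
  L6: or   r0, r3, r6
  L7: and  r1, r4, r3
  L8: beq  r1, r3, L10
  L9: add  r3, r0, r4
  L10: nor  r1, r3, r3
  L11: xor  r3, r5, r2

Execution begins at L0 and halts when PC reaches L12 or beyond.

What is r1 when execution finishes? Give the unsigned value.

65535

[0] sub  r1, r3, r6  →  {r0:0, r1:65528, r2:4, r3:5, r4:4, r5:12, r6:13}
[1] addi  r6, r1, 1  →  {r0:0, r1:65528, r2:4, r3:5, r4:4, r5:12, r6:65529}
[2] andi  r5, r2, 14  →  {r0:0, r1:65528, r2:4, r3:5, r4:4, r5:4, r6:65529}
[3] bne  r2, r1, L10  →  {r0:0, r1:65528, r2:4, r3:5, r4:4, r5:4, r6:65529}  ⟨branch taken⟩
[4] and  r3, r5, r1  →  {r0:0, r1:65528, r2:4, r3:0, r4:4, r5:4, r6:65529}
[10] nor  r1, r3, r3  →  {r0:0, r1:65535, r2:4, r3:0, r4:4, r5:4, r6:65529}
[11] xor  r3, r5, r2  →  {r0:0, r1:65535, r2:4, r3:0, r4:4, r5:4, r6:65529}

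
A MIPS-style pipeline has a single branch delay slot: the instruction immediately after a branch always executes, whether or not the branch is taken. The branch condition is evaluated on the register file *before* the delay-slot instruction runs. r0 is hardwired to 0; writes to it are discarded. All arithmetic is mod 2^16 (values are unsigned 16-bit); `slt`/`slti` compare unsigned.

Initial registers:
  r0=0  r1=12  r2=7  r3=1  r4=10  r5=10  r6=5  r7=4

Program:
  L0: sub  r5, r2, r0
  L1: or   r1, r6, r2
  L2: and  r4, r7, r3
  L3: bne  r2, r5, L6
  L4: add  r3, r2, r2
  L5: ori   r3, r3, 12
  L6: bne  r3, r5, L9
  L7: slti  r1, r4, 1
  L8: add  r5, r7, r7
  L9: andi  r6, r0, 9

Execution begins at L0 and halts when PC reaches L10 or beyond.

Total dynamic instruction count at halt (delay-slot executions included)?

9

[0] sub  r5, r2, r0  →  {r0:0, r1:12, r2:7, r3:1, r4:10, r5:7, r6:5, r7:4}
[1] or   r1, r6, r2  →  {r0:0, r1:7, r2:7, r3:1, r4:10, r5:7, r6:5, r7:4}
[2] and  r4, r7, r3  →  {r0:0, r1:7, r2:7, r3:1, r4:0, r5:7, r6:5, r7:4}
[3] bne  r2, r5, L6  →  {r0:0, r1:7, r2:7, r3:1, r4:0, r5:7, r6:5, r7:4}  ⟨branch fallthrough⟩
[4] add  r3, r2, r2  →  {r0:0, r1:7, r2:7, r3:14, r4:0, r5:7, r6:5, r7:4}
[5] ori   r3, r3, 12  →  {r0:0, r1:7, r2:7, r3:14, r4:0, r5:7, r6:5, r7:4}
[6] bne  r3, r5, L9  →  {r0:0, r1:7, r2:7, r3:14, r4:0, r5:7, r6:5, r7:4}  ⟨branch taken⟩
[7] slti  r1, r4, 1  →  {r0:0, r1:1, r2:7, r3:14, r4:0, r5:7, r6:5, r7:4}
[9] andi  r6, r0, 9  →  {r0:0, r1:1, r2:7, r3:14, r4:0, r5:7, r6:0, r7:4}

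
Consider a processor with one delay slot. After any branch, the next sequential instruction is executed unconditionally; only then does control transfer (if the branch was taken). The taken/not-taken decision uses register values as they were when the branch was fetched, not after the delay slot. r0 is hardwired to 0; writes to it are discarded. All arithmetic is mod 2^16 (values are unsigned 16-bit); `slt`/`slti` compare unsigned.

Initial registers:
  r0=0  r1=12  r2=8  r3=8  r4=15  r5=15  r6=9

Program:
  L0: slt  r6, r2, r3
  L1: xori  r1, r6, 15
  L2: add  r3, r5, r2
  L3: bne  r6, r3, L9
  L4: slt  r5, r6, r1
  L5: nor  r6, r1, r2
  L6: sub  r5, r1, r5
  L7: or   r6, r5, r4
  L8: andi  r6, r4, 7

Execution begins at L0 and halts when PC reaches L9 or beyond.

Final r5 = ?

[0] slt  r6, r2, r3  →  {r0:0, r1:12, r2:8, r3:8, r4:15, r5:15, r6:0}
[1] xori  r1, r6, 15  →  {r0:0, r1:15, r2:8, r3:8, r4:15, r5:15, r6:0}
[2] add  r3, r5, r2  →  {r0:0, r1:15, r2:8, r3:23, r4:15, r5:15, r6:0}
[3] bne  r6, r3, L9  →  {r0:0, r1:15, r2:8, r3:23, r4:15, r5:15, r6:0}  ⟨branch taken⟩
[4] slt  r5, r6, r1  →  {r0:0, r1:15, r2:8, r3:23, r4:15, r5:1, r6:0}

1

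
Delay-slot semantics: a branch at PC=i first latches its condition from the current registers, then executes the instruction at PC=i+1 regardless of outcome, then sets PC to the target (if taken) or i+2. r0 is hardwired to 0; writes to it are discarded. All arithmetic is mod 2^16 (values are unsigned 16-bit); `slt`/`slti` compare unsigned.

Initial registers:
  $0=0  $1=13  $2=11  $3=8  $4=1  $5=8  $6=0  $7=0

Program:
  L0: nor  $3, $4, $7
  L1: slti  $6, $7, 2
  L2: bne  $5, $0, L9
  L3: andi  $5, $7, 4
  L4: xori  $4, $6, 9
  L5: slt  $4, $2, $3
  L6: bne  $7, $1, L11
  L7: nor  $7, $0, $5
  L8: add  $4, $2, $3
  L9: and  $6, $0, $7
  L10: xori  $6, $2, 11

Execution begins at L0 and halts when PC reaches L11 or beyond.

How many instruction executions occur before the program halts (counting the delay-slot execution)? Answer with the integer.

  step pc=0: nor  $3, $4, $7  regs=(0,13,11,65534,1,8,0,0)
  step pc=1: slti  $6, $7, 2  regs=(0,13,11,65534,1,8,1,0)
  step pc=2: bne  $5, $0, L9  cond=T  regs=(0,13,11,65534,1,8,1,0)
  step pc=3: andi  $5, $7, 4  regs=(0,13,11,65534,1,0,1,0)
  step pc=9: and  $6, $0, $7  regs=(0,13,11,65534,1,0,0,0)
  step pc=10: xori  $6, $2, 11  regs=(0,13,11,65534,1,0,0,0)

6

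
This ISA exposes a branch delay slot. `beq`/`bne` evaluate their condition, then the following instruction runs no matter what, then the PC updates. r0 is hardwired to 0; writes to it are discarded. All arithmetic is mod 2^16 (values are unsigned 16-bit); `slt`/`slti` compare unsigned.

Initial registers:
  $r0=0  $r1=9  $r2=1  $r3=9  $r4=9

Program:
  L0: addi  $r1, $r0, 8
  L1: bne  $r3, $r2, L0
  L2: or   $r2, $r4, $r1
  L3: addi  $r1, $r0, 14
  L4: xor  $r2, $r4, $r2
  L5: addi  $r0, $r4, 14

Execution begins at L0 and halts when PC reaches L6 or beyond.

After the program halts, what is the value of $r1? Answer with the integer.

#0 addi  $r1, $r0, 8 ; 0/8/1/9/9
#1 bne  $r3, $r2, L0 ; 0/8/1/9/9 ; →target
#2 or   $r2, $r4, $r1 ; 0/8/9/9/9
#0 addi  $r1, $r0, 8 ; 0/8/9/9/9
#1 bne  $r3, $r2, L0 ; 0/8/9/9/9 ; →fallthru
#2 or   $r2, $r4, $r1 ; 0/8/9/9/9
#3 addi  $r1, $r0, 14 ; 0/14/9/9/9
#4 xor  $r2, $r4, $r2 ; 0/14/0/9/9
#5 addi  $r0, $r4, 14 ; 0/14/0/9/9

14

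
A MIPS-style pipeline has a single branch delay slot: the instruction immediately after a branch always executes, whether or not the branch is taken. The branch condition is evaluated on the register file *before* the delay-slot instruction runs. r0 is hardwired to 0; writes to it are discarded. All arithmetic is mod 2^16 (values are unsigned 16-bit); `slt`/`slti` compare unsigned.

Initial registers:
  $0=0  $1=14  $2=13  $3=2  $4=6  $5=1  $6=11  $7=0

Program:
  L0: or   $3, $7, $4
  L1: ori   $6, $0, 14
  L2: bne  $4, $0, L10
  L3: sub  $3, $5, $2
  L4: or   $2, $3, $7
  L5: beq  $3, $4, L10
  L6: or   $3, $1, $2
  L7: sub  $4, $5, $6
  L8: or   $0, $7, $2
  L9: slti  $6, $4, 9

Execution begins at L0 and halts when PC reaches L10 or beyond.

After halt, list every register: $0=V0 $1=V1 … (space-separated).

PC=0  or   $3, $7, $4        | $0=0 $1=14 $2=13 $3=6 $4=6 $5=1 $6=11 $7=0
PC=1  ori   $6, $0, 14       | $0=0 $1=14 $2=13 $3=6 $4=6 $5=1 $6=14 $7=0
PC=2  bne  $4, $0, L10       | $0=0 $1=14 $2=13 $3=6 $4=6 $5=1 $6=14 $7=0  [TAKEN]
PC=3  sub  $3, $5, $2        | $0=0 $1=14 $2=13 $3=65524 $4=6 $5=1 $6=14 $7=0

$0=0 $1=14 $2=13 $3=65524 $4=6 $5=1 $6=14 $7=0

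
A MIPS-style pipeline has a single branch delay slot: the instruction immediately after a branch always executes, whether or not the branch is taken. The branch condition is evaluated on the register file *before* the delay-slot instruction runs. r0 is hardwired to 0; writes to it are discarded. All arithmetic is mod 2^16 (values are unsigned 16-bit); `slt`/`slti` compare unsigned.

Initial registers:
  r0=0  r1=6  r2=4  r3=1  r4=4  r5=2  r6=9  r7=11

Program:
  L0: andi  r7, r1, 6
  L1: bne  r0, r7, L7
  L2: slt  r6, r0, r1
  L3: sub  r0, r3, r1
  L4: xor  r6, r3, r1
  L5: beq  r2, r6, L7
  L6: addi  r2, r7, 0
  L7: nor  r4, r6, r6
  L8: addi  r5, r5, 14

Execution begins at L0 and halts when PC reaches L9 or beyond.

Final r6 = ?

PC=0  andi  r7, r1, 6        | r0=0 r1=6 r2=4 r3=1 r4=4 r5=2 r6=9 r7=6
PC=1  bne  r0, r7, L7        | r0=0 r1=6 r2=4 r3=1 r4=4 r5=2 r6=9 r7=6  [TAKEN]
PC=2  slt  r6, r0, r1        | r0=0 r1=6 r2=4 r3=1 r4=4 r5=2 r6=1 r7=6
PC=7  nor  r4, r6, r6        | r0=0 r1=6 r2=4 r3=1 r4=65534 r5=2 r6=1 r7=6
PC=8  addi  r5, r5, 14       | r0=0 r1=6 r2=4 r3=1 r4=65534 r5=16 r6=1 r7=6

1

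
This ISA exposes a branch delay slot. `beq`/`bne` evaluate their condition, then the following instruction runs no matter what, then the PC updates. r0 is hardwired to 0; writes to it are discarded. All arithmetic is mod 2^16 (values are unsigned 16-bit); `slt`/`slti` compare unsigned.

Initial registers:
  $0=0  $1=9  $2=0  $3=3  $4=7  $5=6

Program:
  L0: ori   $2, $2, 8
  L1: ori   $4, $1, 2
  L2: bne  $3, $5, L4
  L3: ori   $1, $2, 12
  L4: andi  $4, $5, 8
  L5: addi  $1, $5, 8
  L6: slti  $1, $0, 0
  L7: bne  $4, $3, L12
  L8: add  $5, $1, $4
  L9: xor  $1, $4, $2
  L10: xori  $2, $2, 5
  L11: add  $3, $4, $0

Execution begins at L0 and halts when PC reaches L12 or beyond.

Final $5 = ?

PC=0  ori   $2, $2, 8        | $0=0 $1=9 $2=8 $3=3 $4=7 $5=6
PC=1  ori   $4, $1, 2        | $0=0 $1=9 $2=8 $3=3 $4=11 $5=6
PC=2  bne  $3, $5, L4        | $0=0 $1=9 $2=8 $3=3 $4=11 $5=6  [TAKEN]
PC=3  ori   $1, $2, 12       | $0=0 $1=12 $2=8 $3=3 $4=11 $5=6
PC=4  andi  $4, $5, 8        | $0=0 $1=12 $2=8 $3=3 $4=0 $5=6
PC=5  addi  $1, $5, 8        | $0=0 $1=14 $2=8 $3=3 $4=0 $5=6
PC=6  slti  $1, $0, 0        | $0=0 $1=0 $2=8 $3=3 $4=0 $5=6
PC=7  bne  $4, $3, L12       | $0=0 $1=0 $2=8 $3=3 $4=0 $5=6  [TAKEN]
PC=8  add  $5, $1, $4        | $0=0 $1=0 $2=8 $3=3 $4=0 $5=0

0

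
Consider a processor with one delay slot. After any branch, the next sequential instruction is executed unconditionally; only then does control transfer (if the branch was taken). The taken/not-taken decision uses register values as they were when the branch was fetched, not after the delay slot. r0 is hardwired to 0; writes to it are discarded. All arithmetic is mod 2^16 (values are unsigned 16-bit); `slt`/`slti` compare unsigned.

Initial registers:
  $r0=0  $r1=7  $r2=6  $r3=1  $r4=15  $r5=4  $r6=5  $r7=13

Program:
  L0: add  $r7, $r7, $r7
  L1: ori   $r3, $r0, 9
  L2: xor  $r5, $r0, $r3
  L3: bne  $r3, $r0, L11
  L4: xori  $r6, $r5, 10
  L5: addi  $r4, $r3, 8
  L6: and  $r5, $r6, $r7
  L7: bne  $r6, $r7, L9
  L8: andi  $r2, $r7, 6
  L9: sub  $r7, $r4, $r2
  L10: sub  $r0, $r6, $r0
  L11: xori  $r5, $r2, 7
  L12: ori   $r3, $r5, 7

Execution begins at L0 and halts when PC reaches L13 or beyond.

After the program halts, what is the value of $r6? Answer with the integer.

  step pc=0: add  $r7, $r7, $r7  regs=(0,7,6,1,15,4,5,26)
  step pc=1: ori   $r3, $r0, 9  regs=(0,7,6,9,15,4,5,26)
  step pc=2: xor  $r5, $r0, $r3  regs=(0,7,6,9,15,9,5,26)
  step pc=3: bne  $r3, $r0, L11  cond=T  regs=(0,7,6,9,15,9,5,26)
  step pc=4: xori  $r6, $r5, 10  regs=(0,7,6,9,15,9,3,26)
  step pc=11: xori  $r5, $r2, 7  regs=(0,7,6,9,15,1,3,26)
  step pc=12: ori   $r3, $r5, 7  regs=(0,7,6,7,15,1,3,26)

3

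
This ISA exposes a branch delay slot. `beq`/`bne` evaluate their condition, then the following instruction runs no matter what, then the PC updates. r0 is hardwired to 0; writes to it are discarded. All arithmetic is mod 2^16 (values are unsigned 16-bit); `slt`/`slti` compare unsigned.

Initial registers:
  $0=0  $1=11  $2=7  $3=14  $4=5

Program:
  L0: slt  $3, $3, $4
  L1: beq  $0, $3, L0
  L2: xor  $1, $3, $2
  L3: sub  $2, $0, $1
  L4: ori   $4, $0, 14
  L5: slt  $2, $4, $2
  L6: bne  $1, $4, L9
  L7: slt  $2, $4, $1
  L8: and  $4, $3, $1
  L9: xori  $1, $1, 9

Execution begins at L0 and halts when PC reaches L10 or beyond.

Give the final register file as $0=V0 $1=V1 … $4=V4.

$0=0 $1=15 $2=0 $3=1 $4=14

  step pc=0: slt  $3, $3, $4  regs=(0,11,7,0,5)
  step pc=1: beq  $0, $3, L0  cond=T  regs=(0,11,7,0,5)
  step pc=2: xor  $1, $3, $2  regs=(0,7,7,0,5)
  step pc=0: slt  $3, $3, $4  regs=(0,7,7,1,5)
  step pc=1: beq  $0, $3, L0  cond=F  regs=(0,7,7,1,5)
  step pc=2: xor  $1, $3, $2  regs=(0,6,7,1,5)
  step pc=3: sub  $2, $0, $1  regs=(0,6,65530,1,5)
  step pc=4: ori   $4, $0, 14  regs=(0,6,65530,1,14)
  step pc=5: slt  $2, $4, $2  regs=(0,6,1,1,14)
  step pc=6: bne  $1, $4, L9  cond=T  regs=(0,6,1,1,14)
  step pc=7: slt  $2, $4, $1  regs=(0,6,0,1,14)
  step pc=9: xori  $1, $1, 9  regs=(0,15,0,1,14)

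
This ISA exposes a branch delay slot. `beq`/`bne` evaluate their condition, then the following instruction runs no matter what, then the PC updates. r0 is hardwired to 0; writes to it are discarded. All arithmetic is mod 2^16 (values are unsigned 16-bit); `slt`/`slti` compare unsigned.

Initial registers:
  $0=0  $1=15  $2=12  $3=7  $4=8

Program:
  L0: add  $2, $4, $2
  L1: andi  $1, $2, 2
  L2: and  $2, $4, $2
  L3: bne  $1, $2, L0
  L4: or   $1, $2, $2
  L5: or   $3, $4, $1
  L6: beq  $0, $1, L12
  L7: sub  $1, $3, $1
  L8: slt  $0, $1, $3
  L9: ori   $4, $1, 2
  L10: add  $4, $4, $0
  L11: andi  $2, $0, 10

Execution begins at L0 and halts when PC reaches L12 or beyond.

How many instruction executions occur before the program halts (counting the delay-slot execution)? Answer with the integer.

8

#0 add  $2, $4, $2 ; 0/15/20/7/8
#1 andi  $1, $2, 2 ; 0/0/20/7/8
#2 and  $2, $4, $2 ; 0/0/0/7/8
#3 bne  $1, $2, L0 ; 0/0/0/7/8 ; →fallthru
#4 or   $1, $2, $2 ; 0/0/0/7/8
#5 or   $3, $4, $1 ; 0/0/0/8/8
#6 beq  $0, $1, L12 ; 0/0/0/8/8 ; →target
#7 sub  $1, $3, $1 ; 0/8/0/8/8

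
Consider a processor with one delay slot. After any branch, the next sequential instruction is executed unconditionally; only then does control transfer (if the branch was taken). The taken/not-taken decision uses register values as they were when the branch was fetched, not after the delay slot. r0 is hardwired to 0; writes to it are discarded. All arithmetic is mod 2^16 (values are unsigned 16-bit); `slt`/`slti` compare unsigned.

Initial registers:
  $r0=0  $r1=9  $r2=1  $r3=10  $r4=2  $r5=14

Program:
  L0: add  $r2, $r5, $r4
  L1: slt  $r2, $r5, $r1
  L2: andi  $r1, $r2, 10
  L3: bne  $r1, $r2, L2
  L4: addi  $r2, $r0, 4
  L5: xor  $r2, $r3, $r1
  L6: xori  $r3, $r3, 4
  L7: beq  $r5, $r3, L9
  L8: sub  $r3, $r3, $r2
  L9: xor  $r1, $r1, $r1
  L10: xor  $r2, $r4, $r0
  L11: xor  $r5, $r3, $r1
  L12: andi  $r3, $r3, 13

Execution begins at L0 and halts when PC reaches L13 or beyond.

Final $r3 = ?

  step pc=0: add  $r2, $r5, $r4  regs=(0,9,16,10,2,14)
  step pc=1: slt  $r2, $r5, $r1  regs=(0,9,0,10,2,14)
  step pc=2: andi  $r1, $r2, 10  regs=(0,0,0,10,2,14)
  step pc=3: bne  $r1, $r2, L2  cond=F  regs=(0,0,0,10,2,14)
  step pc=4: addi  $r2, $r0, 4  regs=(0,0,4,10,2,14)
  step pc=5: xor  $r2, $r3, $r1  regs=(0,0,10,10,2,14)
  step pc=6: xori  $r3, $r3, 4  regs=(0,0,10,14,2,14)
  step pc=7: beq  $r5, $r3, L9  cond=T  regs=(0,0,10,14,2,14)
  step pc=8: sub  $r3, $r3, $r2  regs=(0,0,10,4,2,14)
  step pc=9: xor  $r1, $r1, $r1  regs=(0,0,10,4,2,14)
  step pc=10: xor  $r2, $r4, $r0  regs=(0,0,2,4,2,14)
  step pc=11: xor  $r5, $r3, $r1  regs=(0,0,2,4,2,4)
  step pc=12: andi  $r3, $r3, 13  regs=(0,0,2,4,2,4)

4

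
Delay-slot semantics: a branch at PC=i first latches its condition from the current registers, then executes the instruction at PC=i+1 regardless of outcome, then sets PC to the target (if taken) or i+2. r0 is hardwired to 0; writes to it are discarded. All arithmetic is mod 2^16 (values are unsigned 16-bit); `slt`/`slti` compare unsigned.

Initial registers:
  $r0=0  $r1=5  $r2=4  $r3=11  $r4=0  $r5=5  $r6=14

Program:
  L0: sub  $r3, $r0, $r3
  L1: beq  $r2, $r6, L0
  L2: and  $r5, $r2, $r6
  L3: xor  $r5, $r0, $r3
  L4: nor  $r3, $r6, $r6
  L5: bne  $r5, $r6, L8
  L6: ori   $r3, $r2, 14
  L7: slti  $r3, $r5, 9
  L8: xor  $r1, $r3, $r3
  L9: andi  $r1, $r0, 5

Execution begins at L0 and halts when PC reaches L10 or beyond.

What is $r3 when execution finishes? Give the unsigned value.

#0 sub  $r3, $r0, $r3 ; 0/5/4/65525/0/5/14
#1 beq  $r2, $r6, L0 ; 0/5/4/65525/0/5/14 ; →fallthru
#2 and  $r5, $r2, $r6 ; 0/5/4/65525/0/4/14
#3 xor  $r5, $r0, $r3 ; 0/5/4/65525/0/65525/14
#4 nor  $r3, $r6, $r6 ; 0/5/4/65521/0/65525/14
#5 bne  $r5, $r6, L8 ; 0/5/4/65521/0/65525/14 ; →target
#6 ori   $r3, $r2, 14 ; 0/5/4/14/0/65525/14
#8 xor  $r1, $r3, $r3 ; 0/0/4/14/0/65525/14
#9 andi  $r1, $r0, 5 ; 0/0/4/14/0/65525/14

14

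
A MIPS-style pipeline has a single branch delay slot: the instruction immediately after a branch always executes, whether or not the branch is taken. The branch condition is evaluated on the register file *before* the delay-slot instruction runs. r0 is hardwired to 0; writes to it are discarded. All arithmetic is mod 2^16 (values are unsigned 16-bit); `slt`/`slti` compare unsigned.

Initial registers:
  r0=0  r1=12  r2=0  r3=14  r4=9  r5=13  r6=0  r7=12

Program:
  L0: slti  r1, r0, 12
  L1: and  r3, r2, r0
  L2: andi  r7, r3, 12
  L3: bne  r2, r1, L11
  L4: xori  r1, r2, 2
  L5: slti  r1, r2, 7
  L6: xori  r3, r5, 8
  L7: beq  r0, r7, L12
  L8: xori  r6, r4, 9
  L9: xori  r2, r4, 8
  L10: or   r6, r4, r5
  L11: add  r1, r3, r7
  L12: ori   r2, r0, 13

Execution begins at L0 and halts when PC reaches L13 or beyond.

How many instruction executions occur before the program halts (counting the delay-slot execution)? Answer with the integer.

7

  step pc=0: slti  r1, r0, 12  regs=(0,1,0,14,9,13,0,12)
  step pc=1: and  r3, r2, r0  regs=(0,1,0,0,9,13,0,12)
  step pc=2: andi  r7, r3, 12  regs=(0,1,0,0,9,13,0,0)
  step pc=3: bne  r2, r1, L11  cond=T  regs=(0,1,0,0,9,13,0,0)
  step pc=4: xori  r1, r2, 2  regs=(0,2,0,0,9,13,0,0)
  step pc=11: add  r1, r3, r7  regs=(0,0,0,0,9,13,0,0)
  step pc=12: ori   r2, r0, 13  regs=(0,0,13,0,9,13,0,0)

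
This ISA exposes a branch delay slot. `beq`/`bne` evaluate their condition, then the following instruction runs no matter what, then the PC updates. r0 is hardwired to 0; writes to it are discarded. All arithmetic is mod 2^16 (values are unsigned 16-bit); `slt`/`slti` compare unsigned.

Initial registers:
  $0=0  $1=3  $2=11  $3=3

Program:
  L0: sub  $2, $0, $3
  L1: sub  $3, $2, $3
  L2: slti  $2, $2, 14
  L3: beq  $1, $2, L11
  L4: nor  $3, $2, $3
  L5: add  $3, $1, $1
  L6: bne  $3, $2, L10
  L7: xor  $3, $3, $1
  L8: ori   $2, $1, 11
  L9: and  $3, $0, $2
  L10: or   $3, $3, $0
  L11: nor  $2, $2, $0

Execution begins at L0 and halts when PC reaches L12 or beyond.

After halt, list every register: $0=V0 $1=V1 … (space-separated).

$0=0 $1=3 $2=65535 $3=5

PC=0  sub  $2, $0, $3        | $0=0 $1=3 $2=65533 $3=3
PC=1  sub  $3, $2, $3        | $0=0 $1=3 $2=65533 $3=65530
PC=2  slti  $2, $2, 14       | $0=0 $1=3 $2=0 $3=65530
PC=3  beq  $1, $2, L11       | $0=0 $1=3 $2=0 $3=65530  [not taken]
PC=4  nor  $3, $2, $3        | $0=0 $1=3 $2=0 $3=5
PC=5  add  $3, $1, $1        | $0=0 $1=3 $2=0 $3=6
PC=6  bne  $3, $2, L10       | $0=0 $1=3 $2=0 $3=6  [TAKEN]
PC=7  xor  $3, $3, $1        | $0=0 $1=3 $2=0 $3=5
PC=10 or   $3, $3, $0        | $0=0 $1=3 $2=0 $3=5
PC=11 nor  $2, $2, $0        | $0=0 $1=3 $2=65535 $3=5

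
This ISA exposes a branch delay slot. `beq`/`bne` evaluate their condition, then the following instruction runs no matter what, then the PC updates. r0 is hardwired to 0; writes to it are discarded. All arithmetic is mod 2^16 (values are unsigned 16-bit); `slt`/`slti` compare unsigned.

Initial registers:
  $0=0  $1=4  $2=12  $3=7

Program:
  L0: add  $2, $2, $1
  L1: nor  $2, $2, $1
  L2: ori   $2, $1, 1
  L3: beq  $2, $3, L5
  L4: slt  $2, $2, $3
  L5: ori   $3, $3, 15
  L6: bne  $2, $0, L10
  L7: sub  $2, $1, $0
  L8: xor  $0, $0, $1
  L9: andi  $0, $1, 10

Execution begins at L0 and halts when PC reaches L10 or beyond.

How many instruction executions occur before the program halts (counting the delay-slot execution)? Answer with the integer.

#0 add  $2, $2, $1 ; 0/4/16/7
#1 nor  $2, $2, $1 ; 0/4/65515/7
#2 ori   $2, $1, 1 ; 0/4/5/7
#3 beq  $2, $3, L5 ; 0/4/5/7 ; →fallthru
#4 slt  $2, $2, $3 ; 0/4/1/7
#5 ori   $3, $3, 15 ; 0/4/1/15
#6 bne  $2, $0, L10 ; 0/4/1/15 ; →target
#7 sub  $2, $1, $0 ; 0/4/4/15

8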